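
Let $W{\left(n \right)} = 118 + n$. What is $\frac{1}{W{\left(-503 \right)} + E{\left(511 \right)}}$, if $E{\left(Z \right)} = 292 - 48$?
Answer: $- \frac{1}{141} \approx -0.0070922$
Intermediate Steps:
$E{\left(Z \right)} = 244$ ($E{\left(Z \right)} = 292 - 48 = 244$)
$\frac{1}{W{\left(-503 \right)} + E{\left(511 \right)}} = \frac{1}{\left(118 - 503\right) + 244} = \frac{1}{-385 + 244} = \frac{1}{-141} = - \frac{1}{141}$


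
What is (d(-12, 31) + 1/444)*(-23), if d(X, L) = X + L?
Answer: -194051/444 ≈ -437.05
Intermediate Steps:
d(X, L) = L + X
(d(-12, 31) + 1/444)*(-23) = ((31 - 12) + 1/444)*(-23) = (19 + 1/444)*(-23) = (8437/444)*(-23) = -194051/444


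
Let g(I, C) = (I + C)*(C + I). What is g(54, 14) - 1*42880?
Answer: -38256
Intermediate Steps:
g(I, C) = (C + I)**2 (g(I, C) = (C + I)*(C + I) = (C + I)**2)
g(54, 14) - 1*42880 = (14 + 54)**2 - 1*42880 = 68**2 - 42880 = 4624 - 42880 = -38256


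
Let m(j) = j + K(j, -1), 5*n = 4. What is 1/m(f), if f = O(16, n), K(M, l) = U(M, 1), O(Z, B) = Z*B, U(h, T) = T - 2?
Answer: 5/59 ≈ 0.084746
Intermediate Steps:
U(h, T) = -2 + T
n = ⅘ (n = (⅕)*4 = ⅘ ≈ 0.80000)
O(Z, B) = B*Z
K(M, l) = -1 (K(M, l) = -2 + 1 = -1)
f = 64/5 (f = (⅘)*16 = 64/5 ≈ 12.800)
m(j) = -1 + j (m(j) = j - 1 = -1 + j)
1/m(f) = 1/(-1 + 64/5) = 1/(59/5) = 5/59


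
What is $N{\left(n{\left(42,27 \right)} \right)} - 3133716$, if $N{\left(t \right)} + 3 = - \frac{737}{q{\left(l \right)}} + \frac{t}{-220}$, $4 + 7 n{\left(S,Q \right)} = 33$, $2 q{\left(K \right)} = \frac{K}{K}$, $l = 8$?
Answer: $- \frac{4828197249}{1540} \approx -3.1352 \cdot 10^{6}$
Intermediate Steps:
$q{\left(K \right)} = \frac{1}{2}$ ($q{\left(K \right)} = \frac{K \frac{1}{K}}{2} = \frac{1}{2} \cdot 1 = \frac{1}{2}$)
$n{\left(S,Q \right)} = \frac{29}{7}$ ($n{\left(S,Q \right)} = - \frac{4}{7} + \frac{1}{7} \cdot 33 = - \frac{4}{7} + \frac{33}{7} = \frac{29}{7}$)
$N{\left(t \right)} = -1477 - \frac{t}{220}$ ($N{\left(t \right)} = -3 + \left(- 737 \frac{1}{\frac{1}{2}} + \frac{t}{-220}\right) = -3 + \left(\left(-737\right) 2 + t \left(- \frac{1}{220}\right)\right) = -3 - \left(1474 + \frac{t}{220}\right) = -1477 - \frac{t}{220}$)
$N{\left(n{\left(42,27 \right)} \right)} - 3133716 = \left(-1477 - \frac{29}{1540}\right) - 3133716 = - \frac{2274609}{1540} - 3133716 = - \frac{4828197249}{1540}$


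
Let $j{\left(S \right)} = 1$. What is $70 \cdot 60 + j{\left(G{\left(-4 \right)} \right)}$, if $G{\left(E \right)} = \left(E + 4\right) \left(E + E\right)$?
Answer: $4201$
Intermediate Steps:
$G{\left(E \right)} = 2 E \left(4 + E\right)$ ($G{\left(E \right)} = \left(4 + E\right) 2 E = 2 E \left(4 + E\right)$)
$70 \cdot 60 + j{\left(G{\left(-4 \right)} \right)} = 70 \cdot 60 + 1 = 4200 + 1 = 4201$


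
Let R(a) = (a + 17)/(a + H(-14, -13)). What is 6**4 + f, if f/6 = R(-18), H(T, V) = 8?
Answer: 6483/5 ≈ 1296.6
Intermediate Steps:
R(a) = (17 + a)/(8 + a) (R(a) = (a + 17)/(a + 8) = (17 + a)/(8 + a))
f = 3/5 (f = 6*((17 - 18)/(8 - 18)) = 6*(-1/(-10)) = 6*(-1/10*(-1)) = 6*(1/10) = 3/5 ≈ 0.60000)
6**4 + f = 6**4 + 3/5 = 1296 + 3/5 = 6483/5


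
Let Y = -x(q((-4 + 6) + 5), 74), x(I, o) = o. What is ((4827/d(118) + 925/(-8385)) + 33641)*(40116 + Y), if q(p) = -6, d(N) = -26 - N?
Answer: 6017998410447/4472 ≈ 1.3457e+9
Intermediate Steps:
Y = -74 (Y = -1*74 = -74)
((4827/d(118) + 925/(-8385)) + 33641)*(40116 + Y) = ((4827/(-26 - 1*118) + 925/(-8385)) + 33641)*(40116 - 74) = ((4827/(-26 - 118) + 925*(-1/8385)) + 33641)*40042 = ((4827/(-144) - 185/1677) + 33641)*40042 = ((4827*(-1/144) - 185/1677) + 33641)*40042 = ((-1609/48 - 185/1677) + 33641)*40042 = (-300797/8944 + 33641)*40042 = (300584307/8944)*40042 = 6017998410447/4472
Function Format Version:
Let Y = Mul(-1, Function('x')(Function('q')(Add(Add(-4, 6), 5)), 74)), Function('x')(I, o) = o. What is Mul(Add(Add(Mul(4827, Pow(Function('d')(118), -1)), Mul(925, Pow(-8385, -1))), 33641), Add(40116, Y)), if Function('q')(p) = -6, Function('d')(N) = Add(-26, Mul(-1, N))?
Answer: Rational(6017998410447, 4472) ≈ 1.3457e+9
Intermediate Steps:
Y = -74 (Y = Mul(-1, 74) = -74)
Mul(Add(Add(Mul(4827, Pow(Function('d')(118), -1)), Mul(925, Pow(-8385, -1))), 33641), Add(40116, Y)) = Mul(Add(Add(Mul(4827, Pow(Add(-26, Mul(-1, 118)), -1)), Mul(925, Pow(-8385, -1))), 33641), Add(40116, -74)) = Mul(Add(Add(Mul(4827, Pow(Add(-26, -118), -1)), Mul(925, Rational(-1, 8385))), 33641), 40042) = Mul(Add(Add(Mul(4827, Pow(-144, -1)), Rational(-185, 1677)), 33641), 40042) = Mul(Add(Add(Mul(4827, Rational(-1, 144)), Rational(-185, 1677)), 33641), 40042) = Mul(Add(Add(Rational(-1609, 48), Rational(-185, 1677)), 33641), 40042) = Mul(Add(Rational(-300797, 8944), 33641), 40042) = Mul(Rational(300584307, 8944), 40042) = Rational(6017998410447, 4472)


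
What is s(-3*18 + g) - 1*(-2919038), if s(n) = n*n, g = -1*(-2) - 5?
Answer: 2922287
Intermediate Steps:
g = -3 (g = 2 - 5 = -3)
s(n) = n²
s(-3*18 + g) - 1*(-2919038) = (-3*18 - 3)² - 1*(-2919038) = (-54 - 3)² + 2919038 = (-57)² + 2919038 = 3249 + 2919038 = 2922287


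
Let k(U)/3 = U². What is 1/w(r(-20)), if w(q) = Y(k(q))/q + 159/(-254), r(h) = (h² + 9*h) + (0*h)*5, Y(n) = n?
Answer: 254/167481 ≈ 0.0015166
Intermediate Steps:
k(U) = 3*U²
r(h) = h² + 9*h (r(h) = (h² + 9*h) + 0*5 = (h² + 9*h) + 0 = h² + 9*h)
w(q) = -159/254 + 3*q (w(q) = (3*q²)/q + 159/(-254) = 3*q + 159*(-1/254) = 3*q - 159/254 = -159/254 + 3*q)
1/w(r(-20)) = 1/(-159/254 + 3*(-20*(9 - 20))) = 1/(-159/254 + 3*(-20*(-11))) = 1/(-159/254 + 3*220) = 1/(-159/254 + 660) = 1/(167481/254) = 254/167481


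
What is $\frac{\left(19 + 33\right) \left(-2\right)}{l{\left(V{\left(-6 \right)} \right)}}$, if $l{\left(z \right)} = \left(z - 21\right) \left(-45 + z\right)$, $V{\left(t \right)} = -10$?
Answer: $- \frac{104}{1705} \approx -0.060997$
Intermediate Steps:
$l{\left(z \right)} = \left(-45 + z\right) \left(-21 + z\right)$ ($l{\left(z \right)} = \left(-21 + z\right) \left(-45 + z\right) = \left(-45 + z\right) \left(-21 + z\right)$)
$\frac{\left(19 + 33\right) \left(-2\right)}{l{\left(V{\left(-6 \right)} \right)}} = \frac{\left(19 + 33\right) \left(-2\right)}{945 + \left(-10\right)^{2} - -660} = \frac{52 \left(-2\right)}{945 + 100 + 660} = - \frac{104}{1705}$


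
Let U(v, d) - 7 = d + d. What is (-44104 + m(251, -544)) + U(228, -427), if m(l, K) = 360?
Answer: -44591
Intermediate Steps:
U(v, d) = 7 + 2*d (U(v, d) = 7 + (d + d) = 7 + 2*d)
(-44104 + m(251, -544)) + U(228, -427) = (-44104 + 360) + (7 + 2*(-427)) = -43744 + (7 - 854) = -43744 - 847 = -44591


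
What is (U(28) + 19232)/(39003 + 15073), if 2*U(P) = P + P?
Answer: 4815/13519 ≈ 0.35617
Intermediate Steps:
U(P) = P (U(P) = (P + P)/2 = (2*P)/2 = P)
(U(28) + 19232)/(39003 + 15073) = (28 + 19232)/(39003 + 15073) = 19260/54076 = 19260*(1/54076) = 4815/13519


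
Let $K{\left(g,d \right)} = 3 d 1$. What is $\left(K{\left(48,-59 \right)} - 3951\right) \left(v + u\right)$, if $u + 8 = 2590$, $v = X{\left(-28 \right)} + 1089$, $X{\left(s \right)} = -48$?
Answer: $-14955744$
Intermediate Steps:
$K{\left(g,d \right)} = 3 d$
$v = 1041$ ($v = -48 + 1089 = 1041$)
$u = 2582$ ($u = -8 + 2590 = 2582$)
$\left(K{\left(48,-59 \right)} - 3951\right) \left(v + u\right) = \left(3 \left(-59\right) - 3951\right) \left(1041 + 2582\right) = \left(-177 - 3951\right) 3623 = \left(-4128\right) 3623 = -14955744$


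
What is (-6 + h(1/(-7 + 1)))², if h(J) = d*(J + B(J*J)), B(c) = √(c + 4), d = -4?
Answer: 836/9 + 64*√145/9 ≈ 178.52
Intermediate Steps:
B(c) = √(4 + c)
h(J) = -4*J - 4*√(4 + J²) (h(J) = -4*(J + √(4 + J*J)) = -4*(J + √(4 + J²)) = -4*J - 4*√(4 + J²))
(-6 + h(1/(-7 + 1)))² = (-6 + (-4/(-7 + 1) - 4*√(4 + (1/(-7 + 1))²)))² = (-6 + (-4/(-6) - 4*√(4 + (1/(-6))²)))² = (-6 + (-4*(-⅙) - 4*√(4 + (-⅙)²)))² = (-6 + (⅔ - 4*√(4 + 1/36)))² = (-6 + (⅔ - 2*√145/3))² = (-16/3 - 2*√145/3)²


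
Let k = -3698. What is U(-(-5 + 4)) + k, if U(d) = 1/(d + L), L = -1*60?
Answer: -218183/59 ≈ -3698.0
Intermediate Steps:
L = -60
U(d) = 1/(-60 + d) (U(d) = 1/(d - 60) = 1/(-60 + d))
U(-(-5 + 4)) + k = 1/(-60 - (-5 + 4)) - 3698 = 1/(-60 - 1*(-1)) - 3698 = 1/(-60 + 1) - 3698 = 1/(-59) - 3698 = -1/59 - 3698 = -218183/59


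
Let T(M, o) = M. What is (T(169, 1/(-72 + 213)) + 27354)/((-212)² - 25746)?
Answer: 27523/19198 ≈ 1.4336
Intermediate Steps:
(T(169, 1/(-72 + 213)) + 27354)/((-212)² - 25746) = (169 + 27354)/((-212)² - 25746) = 27523/(44944 - 25746) = 27523/19198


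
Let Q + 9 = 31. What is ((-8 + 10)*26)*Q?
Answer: 1144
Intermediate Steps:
Q = 22 (Q = -9 + 31 = 22)
((-8 + 10)*26)*Q = ((-8 + 10)*26)*22 = (2*26)*22 = 52*22 = 1144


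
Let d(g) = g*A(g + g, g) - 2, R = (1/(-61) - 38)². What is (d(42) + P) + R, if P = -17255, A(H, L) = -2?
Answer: -59148100/3721 ≈ -15896.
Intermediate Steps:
R = 5377761/3721 (R = (-1/61 - 38)² = (-2319/61)² = 5377761/3721 ≈ 1445.2)
d(g) = -2 - 2*g (d(g) = g*(-2) - 2 = -2*g - 2 = -2 - 2*g)
(d(42) + P) + R = ((-2 - 2*42) - 17255) + 5377761/3721 = ((-2 - 84) - 17255) + 5377761/3721 = (-86 - 17255) + 5377761/3721 = -17341 + 5377761/3721 = -59148100/3721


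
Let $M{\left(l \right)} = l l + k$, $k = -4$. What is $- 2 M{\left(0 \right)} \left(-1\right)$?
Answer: $-8$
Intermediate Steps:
$M{\left(l \right)} = -4 + l^{2}$ ($M{\left(l \right)} = l l - 4 = l^{2} - 4 = -4 + l^{2}$)
$- 2 M{\left(0 \right)} \left(-1\right) = - 2 \left(-4 + 0^{2}\right) \left(-1\right) = - 2 \left(-4 + 0\right) \left(-1\right) = \left(-2\right) \left(-4\right) \left(-1\right) = 8 \left(-1\right) = -8$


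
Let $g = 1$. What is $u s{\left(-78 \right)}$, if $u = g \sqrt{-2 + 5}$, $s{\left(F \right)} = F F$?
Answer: $6084 \sqrt{3} \approx 10538.0$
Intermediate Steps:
$s{\left(F \right)} = F^{2}$
$u = \sqrt{3}$ ($u = 1 \sqrt{-2 + 5} = 1 \sqrt{3} = \sqrt{3} \approx 1.732$)
$u s{\left(-78 \right)} = \sqrt{3} \left(-78\right)^{2} = \sqrt{3} \cdot 6084 = 6084 \sqrt{3}$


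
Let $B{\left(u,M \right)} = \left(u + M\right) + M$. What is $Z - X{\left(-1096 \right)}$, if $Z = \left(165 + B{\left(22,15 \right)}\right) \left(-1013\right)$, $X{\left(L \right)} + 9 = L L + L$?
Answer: $-1419932$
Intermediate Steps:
$X{\left(L \right)} = -9 + L + L^{2}$ ($X{\left(L \right)} = -9 + \left(L L + L\right) = -9 + \left(L^{2} + L\right) = -9 + \left(L + L^{2}\right) = -9 + L + L^{2}$)
$B{\left(u,M \right)} = u + 2 M$ ($B{\left(u,M \right)} = \left(M + u\right) + M = u + 2 M$)
$Z = -219821$ ($Z = \left(165 + \left(22 + 2 \cdot 15\right)\right) \left(-1013\right) = \left(165 + \left(22 + 30\right)\right) \left(-1013\right) = \left(165 + 52\right) \left(-1013\right) = 217 \left(-1013\right) = -219821$)
$Z - X{\left(-1096 \right)} = -219821 - \left(-9 - 1096 + \left(-1096\right)^{2}\right) = -219821 - \left(-9 - 1096 + 1201216\right) = -219821 - 1200111 = -1419932$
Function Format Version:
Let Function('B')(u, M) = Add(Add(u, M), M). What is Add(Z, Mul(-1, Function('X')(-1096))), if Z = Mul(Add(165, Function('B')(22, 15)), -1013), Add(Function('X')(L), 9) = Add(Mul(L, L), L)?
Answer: -1419932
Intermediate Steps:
Function('X')(L) = Add(-9, L, Pow(L, 2)) (Function('X')(L) = Add(-9, Add(Mul(L, L), L)) = Add(-9, Add(Pow(L, 2), L)) = Add(-9, Add(L, Pow(L, 2))) = Add(-9, L, Pow(L, 2)))
Function('B')(u, M) = Add(u, Mul(2, M)) (Function('B')(u, M) = Add(Add(M, u), M) = Add(u, Mul(2, M)))
Z = -219821 (Z = Mul(Add(165, Add(22, Mul(2, 15))), -1013) = Mul(Add(165, Add(22, 30)), -1013) = Mul(Add(165, 52), -1013) = Mul(217, -1013) = -219821)
Add(Z, Mul(-1, Function('X')(-1096))) = Add(-219821, Mul(-1, Add(-9, -1096, Pow(-1096, 2)))) = Add(-219821, Mul(-1, Add(-9, -1096, 1201216))) = Add(-219821, Mul(-1, 1200111)) = Add(-219821, -1200111) = -1419932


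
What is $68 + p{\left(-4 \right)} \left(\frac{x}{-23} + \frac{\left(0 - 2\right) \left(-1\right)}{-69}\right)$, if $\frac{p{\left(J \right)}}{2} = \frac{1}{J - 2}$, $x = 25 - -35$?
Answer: $\frac{14258}{207} \approx 68.879$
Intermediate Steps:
$x = 60$ ($x = 25 + 35 = 60$)
$p{\left(J \right)} = \frac{2}{-2 + J}$ ($p{\left(J \right)} = \frac{2}{J - 2} = \frac{2}{-2 + J}$)
$68 + p{\left(-4 \right)} \left(\frac{x}{-23} + \frac{\left(0 - 2\right) \left(-1\right)}{-69}\right) = 68 + \frac{2}{-2 - 4} \left(\frac{60}{-23} + \frac{\left(0 - 2\right) \left(-1\right)}{-69}\right) = 68 + \frac{2}{-6} \left(60 \left(- \frac{1}{23}\right) + \left(-2\right) \left(-1\right) \left(- \frac{1}{69}\right)\right) = 68 + 2 \left(- \frac{1}{6}\right) \left(- \frac{60}{23} + 2 \left(- \frac{1}{69}\right)\right) = 68 - \frac{- \frac{60}{23} - \frac{2}{69}}{3} = 68 - - \frac{182}{207} = 68 + \frac{182}{207} = \frac{14258}{207}$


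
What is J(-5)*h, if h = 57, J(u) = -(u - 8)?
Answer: 741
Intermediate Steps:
J(u) = 8 - u (J(u) = -(-8 + u) = 8 - u)
J(-5)*h = (8 - 1*(-5))*57 = (8 + 5)*57 = 13*57 = 741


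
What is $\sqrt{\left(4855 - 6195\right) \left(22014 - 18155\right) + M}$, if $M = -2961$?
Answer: $i \sqrt{5174021} \approx 2274.6 i$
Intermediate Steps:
$\sqrt{\left(4855 - 6195\right) \left(22014 - 18155\right) + M} = \sqrt{\left(4855 - 6195\right) \left(22014 - 18155\right) - 2961} = \sqrt{\left(-1340\right) 3859 - 2961} = \sqrt{-5171060 - 2961} = \sqrt{-5174021} = i \sqrt{5174021}$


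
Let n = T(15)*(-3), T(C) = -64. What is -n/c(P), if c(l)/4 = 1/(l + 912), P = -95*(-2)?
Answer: -52896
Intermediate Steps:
P = 190
c(l) = 4/(912 + l) (c(l) = 4/(l + 912) = 4/(912 + l))
n = 192 (n = -64*(-3) = 192)
-n/c(P) = -192/(4/(912 + 190)) = -192/(4/1102) = -192/(4*(1/1102)) = -192/2/551 = -192*551/2 = -1*52896 = -52896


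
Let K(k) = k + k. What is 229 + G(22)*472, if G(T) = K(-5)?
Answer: -4491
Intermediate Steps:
K(k) = 2*k
G(T) = -10 (G(T) = 2*(-5) = -10)
229 + G(22)*472 = 229 - 10*472 = 229 - 4720 = -4491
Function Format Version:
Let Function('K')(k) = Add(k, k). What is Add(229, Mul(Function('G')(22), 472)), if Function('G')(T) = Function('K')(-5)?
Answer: -4491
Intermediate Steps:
Function('K')(k) = Mul(2, k)
Function('G')(T) = -10 (Function('G')(T) = Mul(2, -5) = -10)
Add(229, Mul(Function('G')(22), 472)) = Add(229, Mul(-10, 472)) = Add(229, -4720) = -4491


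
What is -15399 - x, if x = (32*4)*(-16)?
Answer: -13351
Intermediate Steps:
x = -2048 (x = 128*(-16) = -2048)
-15399 - x = -15399 - 1*(-2048) = -15399 + 2048 = -13351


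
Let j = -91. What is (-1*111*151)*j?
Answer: 1525251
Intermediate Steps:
(-1*111*151)*j = (-1*111*151)*(-91) = -111*151*(-91) = -16761*(-91) = 1525251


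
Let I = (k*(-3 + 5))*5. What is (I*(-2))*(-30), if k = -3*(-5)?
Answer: 9000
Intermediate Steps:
k = 15
I = 150 (I = (15*(-3 + 5))*5 = (15*2)*5 = 30*5 = 150)
(I*(-2))*(-30) = (150*(-2))*(-30) = -300*(-30) = 9000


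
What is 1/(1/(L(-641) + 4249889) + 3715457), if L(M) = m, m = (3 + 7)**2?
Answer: 4249989/15790651379974 ≈ 2.6915e-7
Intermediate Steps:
m = 100 (m = 10**2 = 100)
L(M) = 100
1/(1/(L(-641) + 4249889) + 3715457) = 1/(1/(100 + 4249889) + 3715457) = 1/(1/4249989 + 3715457) = 1/(15790651379974/4249989) = 4249989/15790651379974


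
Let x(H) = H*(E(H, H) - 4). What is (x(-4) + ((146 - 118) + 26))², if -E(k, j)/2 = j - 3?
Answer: 196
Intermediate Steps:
E(k, j) = 6 - 2*j (E(k, j) = -2*(j - 3) = -2*(-3 + j) = 6 - 2*j)
x(H) = H*(2 - 2*H) (x(H) = H*((6 - 2*H) - 4) = H*(2 - 2*H))
(x(-4) + ((146 - 118) + 26))² = (2*(-4)*(1 - 1*(-4)) + ((146 - 118) + 26))² = (2*(-4)*(1 + 4) + (28 + 26))² = (2*(-4)*5 + 54)² = (-40 + 54)² = 14² = 196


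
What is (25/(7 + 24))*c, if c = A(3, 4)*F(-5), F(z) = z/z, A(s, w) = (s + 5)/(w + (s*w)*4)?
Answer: 50/403 ≈ 0.12407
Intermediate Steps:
A(s, w) = (5 + s)/(w + 4*s*w)
F(z) = 1
c = 2/13 (c = ((5 + 3)/(4*(1 + 4*3)))*1 = ((¼)*8/(1 + 12))*1 = ((¼)*8/13)*1 = ((¼)*(1/13)*8)*1 = (2/13)*1 = 2/13 ≈ 0.15385)
(25/(7 + 24))*c = (25/(7 + 24))*(2/13) = (25/31)*(2/13) = 50/403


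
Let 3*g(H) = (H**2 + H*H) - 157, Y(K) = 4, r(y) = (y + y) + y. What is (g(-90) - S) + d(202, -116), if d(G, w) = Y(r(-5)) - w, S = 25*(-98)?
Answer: 23753/3 ≈ 7917.7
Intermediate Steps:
r(y) = 3*y (r(y) = 2*y + y = 3*y)
S = -2450
g(H) = -157/3 + 2*H**2/3 (g(H) = ((H**2 + H*H) - 157)/3 = ((H**2 + H**2) - 157)/3 = (2*H**2 - 157)/3 = (-157 + 2*H**2)/3 = -157/3 + 2*H**2/3)
d(G, w) = 4 - w
(g(-90) - S) + d(202, -116) = ((-157/3 + (2/3)*(-90)**2) - 1*(-2450)) + (4 - 1*(-116)) = ((-157/3 + (2/3)*8100) + 2450) + (4 + 116) = ((-157/3 + 5400) + 2450) + 120 = (16043/3 + 2450) + 120 = 23393/3 + 120 = 23753/3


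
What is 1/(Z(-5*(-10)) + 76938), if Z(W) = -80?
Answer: 1/76858 ≈ 1.3011e-5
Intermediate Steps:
1/(Z(-5*(-10)) + 76938) = 1/(-80 + 76938) = 1/76858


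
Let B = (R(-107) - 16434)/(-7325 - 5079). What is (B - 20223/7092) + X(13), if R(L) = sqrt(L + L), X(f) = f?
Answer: 28036195/2443588 - I*sqrt(214)/12404 ≈ 11.473 - 0.0011794*I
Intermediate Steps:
R(L) = sqrt(2)*sqrt(L) (R(L) = sqrt(2*L) = sqrt(2)*sqrt(L))
B = 8217/6202 - I*sqrt(214)/12404 (B = (sqrt(2)*sqrt(-107) - 16434)/(-7325 - 5079) = (sqrt(2)*(I*sqrt(107)) - 16434)/(-12404) = (I*sqrt(214) - 16434)*(-1/12404) = (-16434 + I*sqrt(214))*(-1/12404) = 8217/6202 - I*sqrt(214)/12404 ≈ 1.3249 - 0.0011794*I)
(B - 20223/7092) + X(13) = ((8217/6202 - I*sqrt(214)/12404) - 20223/7092) + 13 = ((8217/6202 - I*sqrt(214)/12404) - 20223*1/7092) + 13 = ((8217/6202 - I*sqrt(214)/12404) - 2247/788) + 13 = (-3730449/2443588 - I*sqrt(214)/12404) + 13 = 28036195/2443588 - I*sqrt(214)/12404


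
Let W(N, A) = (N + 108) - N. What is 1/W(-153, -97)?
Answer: 1/108 ≈ 0.0092593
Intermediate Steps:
W(N, A) = 108 (W(N, A) = (108 + N) - N = 108)
1/W(-153, -97) = 1/108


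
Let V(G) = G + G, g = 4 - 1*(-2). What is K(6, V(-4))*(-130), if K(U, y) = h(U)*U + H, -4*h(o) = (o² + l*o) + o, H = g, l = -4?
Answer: 2730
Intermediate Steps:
g = 6 (g = 4 + 2 = 6)
H = 6
h(o) = -o²/4 + 3*o/4 (h(o) = -((o² - 4*o) + o)/4 = -(o² - 3*o)/4 = -o²/4 + 3*o/4)
V(G) = 2*G
K(U, y) = 6 + U²*(3 - U)/4 (K(U, y) = (U*(3 - U)/4)*U + 6 = U²*(3 - U)/4 + 6 = 6 + U²*(3 - U)/4)
K(6, V(-4))*(-130) = (6 + (¼)*6²*(3 - 1*6))*(-130) = (6 + (¼)*36*(3 - 6))*(-130) = (6 + (¼)*36*(-3))*(-130) = (6 - 27)*(-130) = -21*(-130) = 2730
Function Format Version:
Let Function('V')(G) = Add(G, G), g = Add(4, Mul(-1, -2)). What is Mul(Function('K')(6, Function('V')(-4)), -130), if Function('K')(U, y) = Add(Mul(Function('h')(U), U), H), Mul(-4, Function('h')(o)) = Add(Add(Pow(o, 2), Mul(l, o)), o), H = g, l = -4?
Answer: 2730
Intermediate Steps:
g = 6 (g = Add(4, 2) = 6)
H = 6
Function('h')(o) = Add(Mul(Rational(-1, 4), Pow(o, 2)), Mul(Rational(3, 4), o)) (Function('h')(o) = Mul(Rational(-1, 4), Add(Add(Pow(o, 2), Mul(-4, o)), o)) = Mul(Rational(-1, 4), Add(Pow(o, 2), Mul(-3, o))) = Add(Mul(Rational(-1, 4), Pow(o, 2)), Mul(Rational(3, 4), o)))
Function('V')(G) = Mul(2, G)
Function('K')(U, y) = Add(6, Mul(Rational(1, 4), Pow(U, 2), Add(3, Mul(-1, U)))) (Function('K')(U, y) = Add(Mul(Mul(Rational(1, 4), U, Add(3, Mul(-1, U))), U), 6) = Add(Mul(Rational(1, 4), Pow(U, 2), Add(3, Mul(-1, U))), 6) = Add(6, Mul(Rational(1, 4), Pow(U, 2), Add(3, Mul(-1, U)))))
Mul(Function('K')(6, Function('V')(-4)), -130) = Mul(Add(6, Mul(Rational(1, 4), Pow(6, 2), Add(3, Mul(-1, 6)))), -130) = Mul(Add(6, Mul(Rational(1, 4), 36, Add(3, -6))), -130) = Mul(Add(6, Mul(Rational(1, 4), 36, -3)), -130) = Mul(Add(6, -27), -130) = Mul(-21, -130) = 2730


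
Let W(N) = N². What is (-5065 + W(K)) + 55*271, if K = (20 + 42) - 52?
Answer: 9940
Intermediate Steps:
K = 10 (K = 62 - 52 = 10)
(-5065 + W(K)) + 55*271 = (-5065 + 10²) + 55*271 = (-5065 + 100) + 14905 = -4965 + 14905 = 9940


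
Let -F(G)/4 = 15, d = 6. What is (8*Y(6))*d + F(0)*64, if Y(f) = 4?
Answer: -3648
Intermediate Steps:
F(G) = -60 (F(G) = -4*15 = -60)
(8*Y(6))*d + F(0)*64 = (8*4)*6 - 60*64 = 32*6 - 3840 = 192 - 3840 = -3648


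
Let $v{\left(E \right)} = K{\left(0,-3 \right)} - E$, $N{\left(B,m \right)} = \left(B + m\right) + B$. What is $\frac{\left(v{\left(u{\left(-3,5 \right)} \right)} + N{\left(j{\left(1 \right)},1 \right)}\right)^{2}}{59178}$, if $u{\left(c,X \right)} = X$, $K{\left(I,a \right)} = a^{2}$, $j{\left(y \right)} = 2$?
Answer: $\frac{27}{19726} \approx 0.0013688$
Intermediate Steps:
$N{\left(B,m \right)} = m + 2 B$
$v{\left(E \right)} = 9 - E$ ($v{\left(E \right)} = \left(-3\right)^{2} - E = 9 - E$)
$\frac{\left(v{\left(u{\left(-3,5 \right)} \right)} + N{\left(j{\left(1 \right)},1 \right)}\right)^{2}}{59178} = \frac{\left(\left(9 - 5\right) + \left(1 + 2 \cdot 2\right)\right)^{2}}{59178} = \left(\left(9 - 5\right) + \left(1 + 4\right)\right)^{2} \cdot \frac{1}{59178} = \left(4 + 5\right)^{2} \cdot \frac{1}{59178} = 9^{2} \cdot \frac{1}{59178} = 81 \cdot \frac{1}{59178} = \frac{27}{19726}$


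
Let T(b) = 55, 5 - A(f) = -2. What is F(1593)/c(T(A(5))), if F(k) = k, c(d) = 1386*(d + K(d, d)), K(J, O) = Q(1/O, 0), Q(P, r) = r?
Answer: 177/8470 ≈ 0.020897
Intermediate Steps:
A(f) = 7 (A(f) = 5 - 1*(-2) = 5 + 2 = 7)
K(J, O) = 0
c(d) = 1386*d (c(d) = 1386*(d + 0) = 1386*d)
F(1593)/c(T(A(5))) = 1593/((1386*55)) = 1593/76230 = 1593*(1/76230) = 177/8470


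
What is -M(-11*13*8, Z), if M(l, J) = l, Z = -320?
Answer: 1144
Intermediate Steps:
-M(-11*13*8, Z) = -(-11*13)*8 = -(-143)*8 = -1*(-1144) = 1144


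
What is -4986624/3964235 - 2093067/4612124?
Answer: -2845121608011/1662140307740 ≈ -1.7117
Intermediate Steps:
-4986624/3964235 - 2093067/4612124 = -2845121608011/1662140307740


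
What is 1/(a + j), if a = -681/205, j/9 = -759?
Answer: -205/1401036 ≈ -0.00014632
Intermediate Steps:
j = -6831 (j = 9*(-759) = -6831)
a = -681/205 ≈ -3.3220
1/(a + j) = 1/(-681/205 - 6831) = 1/(-1401036/205) = -205/1401036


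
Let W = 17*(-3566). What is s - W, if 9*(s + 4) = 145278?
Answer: 76760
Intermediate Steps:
W = -60622
s = 16138 (s = -4 + (⅑)*145278 = -4 + 16142 = 16138)
s - W = 16138 - 1*(-60622) = 16138 + 60622 = 76760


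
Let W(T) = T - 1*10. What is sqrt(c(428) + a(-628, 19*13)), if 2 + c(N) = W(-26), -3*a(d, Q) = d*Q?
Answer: sqrt(465006)/3 ≈ 227.30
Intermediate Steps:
W(T) = -10 + T (W(T) = T - 10 = -10 + T)
a(d, Q) = -Q*d/3 (a(d, Q) = -d*Q/3 = -Q*d/3)
c(N) = -38 (c(N) = -2 + (-10 - 26) = -2 - 36 = -38)
sqrt(c(428) + a(-628, 19*13)) = sqrt(-38 - 1/3*19*13*(-628)) = sqrt(-38 - 1/3*247*(-628)) = sqrt(-38 + 155116/3) = sqrt(155002/3) = sqrt(465006)/3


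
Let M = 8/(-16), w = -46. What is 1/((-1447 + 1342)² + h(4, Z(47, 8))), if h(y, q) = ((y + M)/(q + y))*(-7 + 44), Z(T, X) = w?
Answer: 12/132263 ≈ 9.0728e-5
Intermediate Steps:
Z(T, X) = -46
M = -½ (M = 8*(-1/16) = -½ ≈ -0.50000)
h(y, q) = 37*(-½ + y)/(q + y) (h(y, q) = ((y - ½)/(q + y))*(-7 + 44) = ((-½ + y)/(q + y))*37 = 37*(-½ + y)/(q + y))
1/((-1447 + 1342)² + h(4, Z(47, 8))) = 1/((-1447 + 1342)² + (-37/2 + 37*4)/(-46 + 4)) = 1/((-105)² + (-37/2 + 148)/(-42)) = 1/(11025 - 1/42*259/2) = 1/(11025 - 37/12) = 1/(132263/12) = 12/132263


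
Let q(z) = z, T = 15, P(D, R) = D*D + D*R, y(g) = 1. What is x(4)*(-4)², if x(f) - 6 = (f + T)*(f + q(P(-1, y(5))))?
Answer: 1312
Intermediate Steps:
P(D, R) = D² + D*R
x(f) = 6 + f*(15 + f) (x(f) = 6 + (f + 15)*(f - (-1 + 1)) = 6 + (15 + f)*(f - 1*0) = 6 + (15 + f)*(f + 0) = 6 + (15 + f)*f = 6 + f*(15 + f))
x(4)*(-4)² = (6 + 4² + 15*4)*(-4)² = (6 + 16 + 60)*16 = 82*16 = 1312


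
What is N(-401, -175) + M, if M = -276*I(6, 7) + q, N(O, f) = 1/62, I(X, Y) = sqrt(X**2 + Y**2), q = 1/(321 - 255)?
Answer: 32/1023 - 276*sqrt(85) ≈ -2544.6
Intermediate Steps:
q = 1/66 ≈ 0.015152
N(O, f) = 1/62
M = 1/66 - 276*sqrt(85) (M = -276*sqrt(6**2 + 7**2) + 1/66 = -276*sqrt(36 + 49) + 1/66 = -276*sqrt(85) + 1/66 = 1/66 - 276*sqrt(85) ≈ -2544.6)
N(-401, -175) + M = 1/62 + (1/66 - 276*sqrt(85)) = 32/1023 - 276*sqrt(85)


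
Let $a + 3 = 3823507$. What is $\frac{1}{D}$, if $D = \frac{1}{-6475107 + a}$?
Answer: $-2651603$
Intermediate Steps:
$a = 3823504$ ($a = -3 + 3823507 = 3823504$)
$D = - \frac{1}{2651603}$ ($D = \frac{1}{-6475107 + 3823504} = \frac{1}{-2651603} = - \frac{1}{2651603} \approx -3.7713 \cdot 10^{-7}$)
$\frac{1}{D} = \frac{1}{- \frac{1}{2651603}} = -2651603$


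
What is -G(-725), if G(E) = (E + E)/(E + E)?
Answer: -1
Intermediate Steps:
G(E) = 1 (G(E) = (2*E)/((2*E)) = (2*E)*(1/(2*E)) = 1)
-G(-725) = -1*1 = -1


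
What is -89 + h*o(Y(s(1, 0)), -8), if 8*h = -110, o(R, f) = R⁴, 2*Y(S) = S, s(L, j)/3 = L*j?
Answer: -89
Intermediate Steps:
s(L, j) = 3*L*j (s(L, j) = 3*(L*j) = 3*L*j)
Y(S) = S/2
h = -55/4 (h = (⅛)*(-110) = -55/4 ≈ -13.750)
-89 + h*o(Y(s(1, 0)), -8) = -89 - 55*((3*1*0)/2)⁴/4 = -89 - 55*((½)*0)⁴/4 = -89 - 55/4*0⁴ = -89 - 55/4*0 = -89 + 0 = -89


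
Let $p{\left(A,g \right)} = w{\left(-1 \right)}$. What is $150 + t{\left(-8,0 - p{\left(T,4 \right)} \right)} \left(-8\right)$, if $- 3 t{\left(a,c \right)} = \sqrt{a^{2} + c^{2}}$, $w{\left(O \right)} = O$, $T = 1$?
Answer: $150 + \frac{8 \sqrt{65}}{3} \approx 171.5$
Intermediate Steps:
$p{\left(A,g \right)} = -1$
$t{\left(a,c \right)} = - \frac{\sqrt{a^{2} + c^{2}}}{3}$
$150 + t{\left(-8,0 - p{\left(T,4 \right)} \right)} \left(-8\right) = 150 + - \frac{\sqrt{\left(-8\right)^{2} + \left(0 - -1\right)^{2}}}{3} \left(-8\right) = 150 + - \frac{\sqrt{64 + \left(0 + 1\right)^{2}}}{3} \left(-8\right) = 150 + - \frac{\sqrt{64 + 1^{2}}}{3} \left(-8\right) = 150 + - \frac{\sqrt{64 + 1}}{3} \left(-8\right) = 150 + - \frac{\sqrt{65}}{3} \left(-8\right) = 150 + \frac{8 \sqrt{65}}{3}$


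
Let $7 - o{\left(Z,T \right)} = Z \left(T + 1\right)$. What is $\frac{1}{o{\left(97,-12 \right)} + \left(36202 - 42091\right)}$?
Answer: $- \frac{1}{4815} \approx -0.00020768$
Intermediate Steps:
$o{\left(Z,T \right)} = 7 - Z \left(1 + T\right)$ ($o{\left(Z,T \right)} = 7 - Z \left(T + 1\right) = 7 - Z \left(1 + T\right)$)
$\frac{1}{o{\left(97,-12 \right)} + \left(36202 - 42091\right)} = \frac{1}{\left(7 - 97 - \left(-12\right) 97\right) + \left(36202 - 42091\right)} = \frac{1}{\left(7 - 97 + 1164\right) + \left(36202 - 42091\right)} = \frac{1}{1074 - 5889} = \frac{1}{-4815} = - \frac{1}{4815}$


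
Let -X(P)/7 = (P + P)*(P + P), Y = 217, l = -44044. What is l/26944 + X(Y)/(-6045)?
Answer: 284348407/1313520 ≈ 216.48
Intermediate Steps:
X(P) = -28*P² (X(P) = -7*(P + P)*(P + P) = -7*2*P*2*P = -28*P²)
l/26944 + X(Y)/(-6045) = -44044/26944 - 28*217²/(-6045) = -44044*1/26944 - 28*47089*(-1/6045) = -11011/6736 - 1318492*(-1/6045) = -11011/6736 + 42532/195 = 284348407/1313520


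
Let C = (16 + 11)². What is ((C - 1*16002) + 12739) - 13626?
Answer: -16160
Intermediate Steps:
C = 729 (C = 27² = 729)
((C - 1*16002) + 12739) - 13626 = ((729 - 1*16002) + 12739) - 13626 = ((729 - 16002) + 12739) - 13626 = (-15273 + 12739) - 13626 = -2534 - 13626 = -16160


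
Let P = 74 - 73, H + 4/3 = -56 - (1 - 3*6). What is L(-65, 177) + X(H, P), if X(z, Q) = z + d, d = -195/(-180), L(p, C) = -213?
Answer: -1009/4 ≈ -252.25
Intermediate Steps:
H = -121/3 (H = -4/3 + (-56 - (1 - 3*6)) = -4/3 + (-56 - (1 - 18)) = -4/3 + (-56 - 1*(-17)) = -4/3 + (-56 + 17) = -4/3 - 39 = -121/3 ≈ -40.333)
P = 1
d = 13/12 (d = -195*(-1/180) = 13/12 ≈ 1.0833)
X(z, Q) = 13/12 + z (X(z, Q) = z + 13/12 = 13/12 + z)
L(-65, 177) + X(H, P) = -213 + (13/12 - 121/3) = -213 - 157/4 = -1009/4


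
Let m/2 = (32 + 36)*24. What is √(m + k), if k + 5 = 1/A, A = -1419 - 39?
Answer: √9503242/54 ≈ 57.088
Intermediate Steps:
m = 3264 (m = 2*((32 + 36)*24) = 2*(68*24) = 2*1632 = 3264)
A = -1458
k = -7291/1458 (k = -5 + 1/(-1458) = -5 - 1/1458 = -7291/1458 ≈ -5.0007)
√(m + k) = √(3264 - 7291/1458) = √(4751621/1458) = √9503242/54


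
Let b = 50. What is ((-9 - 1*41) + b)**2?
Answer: 0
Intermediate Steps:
((-9 - 1*41) + b)**2 = ((-9 - 1*41) + 50)**2 = ((-9 - 41) + 50)**2 = (-50 + 50)**2 = 0**2 = 0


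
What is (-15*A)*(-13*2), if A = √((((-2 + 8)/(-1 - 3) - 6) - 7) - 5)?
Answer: 195*I*√78 ≈ 1722.2*I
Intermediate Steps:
A = I*√78/2 (A = √(((6/(-4) - 6) - 7) - 5) = √(((6*(-¼) - 6) - 7) - 5) = √(((-3/2 - 6) - 7) - 5) = √((-15/2 - 7) - 5) = √(-29/2 - 5) = √(-39/2) = I*√78/2 ≈ 4.4159*I)
(-15*A)*(-13*2) = (-15*I*√78/2)*(-13*2) = -15*I*√78/2*(-26) = 195*I*√78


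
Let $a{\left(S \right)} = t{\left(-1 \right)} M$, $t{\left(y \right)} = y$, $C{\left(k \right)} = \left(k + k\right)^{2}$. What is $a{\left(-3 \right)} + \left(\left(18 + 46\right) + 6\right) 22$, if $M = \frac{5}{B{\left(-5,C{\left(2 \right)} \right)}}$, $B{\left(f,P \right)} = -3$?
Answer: $\frac{4625}{3} \approx 1541.7$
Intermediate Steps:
$C{\left(k \right)} = 4 k^{2}$ ($C{\left(k \right)} = \left(2 k\right)^{2} = 4 k^{2}$)
$M = - \frac{5}{3}$ ($M = \frac{5}{-3} = 5 \left(- \frac{1}{3}\right) = - \frac{5}{3} \approx -1.6667$)
$a{\left(S \right)} = \frac{5}{3}$ ($a{\left(S \right)} = \left(-1\right) \left(- \frac{5}{3}\right) = \frac{5}{3}$)
$a{\left(-3 \right)} + \left(\left(18 + 46\right) + 6\right) 22 = \frac{5}{3} + \left(\left(18 + 46\right) + 6\right) 22 = \frac{5}{3} + \left(64 + 6\right) 22 = \frac{5}{3} + 70 \cdot 22 = \frac{5}{3} + 1540 = \frac{4625}{3}$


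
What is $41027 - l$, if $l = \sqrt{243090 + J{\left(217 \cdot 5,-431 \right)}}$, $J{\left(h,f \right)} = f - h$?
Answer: $41027 - 53 \sqrt{86} \approx 40536.0$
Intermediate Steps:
$l = 53 \sqrt{86}$ ($l = \sqrt{243090 - \left(431 + 217 \cdot 5\right)} = \sqrt{243090 - 1516} = \sqrt{241574} = 53 \sqrt{86} \approx 491.5$)
$41027 - l = 41027 - 53 \sqrt{86}$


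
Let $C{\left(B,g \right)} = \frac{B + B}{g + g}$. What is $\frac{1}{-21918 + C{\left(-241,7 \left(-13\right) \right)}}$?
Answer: $- \frac{91}{1994297} \approx -4.563 \cdot 10^{-5}$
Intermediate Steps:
$C{\left(B,g \right)} = \frac{B}{g}$ ($C{\left(B,g \right)} = \frac{2 B}{2 g} = 2 B \frac{1}{2 g} = \frac{B}{g}$)
$\frac{1}{-21918 + C{\left(-241,7 \left(-13\right) \right)}} = \frac{1}{-21918 - \frac{241}{7 \left(-13\right)}} = \frac{1}{-21918 - \frac{241}{-91}} = \frac{1}{-21918 - - \frac{241}{91}} = \frac{1}{-21918 + \frac{241}{91}} = \frac{1}{- \frac{1994297}{91}} = - \frac{91}{1994297}$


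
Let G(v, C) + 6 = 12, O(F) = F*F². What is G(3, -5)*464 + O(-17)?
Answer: -2129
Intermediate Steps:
O(F) = F³
G(v, C) = 6 (G(v, C) = -6 + 12 = 6)
G(3, -5)*464 + O(-17) = 6*464 + (-17)³ = 2784 - 4913 = -2129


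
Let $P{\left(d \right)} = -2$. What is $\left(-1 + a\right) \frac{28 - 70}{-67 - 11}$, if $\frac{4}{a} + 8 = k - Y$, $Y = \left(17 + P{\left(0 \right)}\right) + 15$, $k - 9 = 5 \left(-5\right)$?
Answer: $- \frac{203}{351} \approx -0.57835$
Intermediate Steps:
$k = -16$ ($k = 9 + 5 \left(-5\right) = 9 - 25 = -16$)
$Y = 30$ ($Y = \left(17 - 2\right) + 15 = 15 + 15 = 30$)
$a = - \frac{2}{27}$ ($a = \frac{4}{-8 - 46} = \frac{4}{-54} = 4 \left(- \frac{1}{54}\right) = - \frac{2}{27} \approx -0.074074$)
$\left(-1 + a\right) \frac{28 - 70}{-67 - 11} = \left(-1 - \frac{2}{27}\right) \frac{28 - 70}{-67 - 11} = - \frac{29 \left(- \frac{42}{-78}\right)}{27} = - \frac{29 \left(\left(-42\right) \left(- \frac{1}{78}\right)\right)}{27} = \left(- \frac{29}{27}\right) \frac{7}{13} = - \frac{203}{351}$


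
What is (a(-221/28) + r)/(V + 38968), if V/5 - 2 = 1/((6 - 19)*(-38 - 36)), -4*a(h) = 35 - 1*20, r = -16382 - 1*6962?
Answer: -44921071/74993682 ≈ -0.59900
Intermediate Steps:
r = -23344 (r = -16382 - 6962 = -23344)
a(h) = -15/4 (a(h) = -(35 - 1*20)/4 = -(35 - 20)/4 = -¼*15 = -15/4)
V = 9625/962 (V = 10 + 5/(((6 - 19)*(-38 - 36))) = 10 + 5/((-13*(-74))) = 10 + 5/962 = 9625/962 ≈ 10.005)
(a(-221/28) + r)/(V + 38968) = (-15/4 - 23344)/(9625/962 + 38968) = -93391/(4*37496841/962) = -93391/4*962/37496841 = -44921071/74993682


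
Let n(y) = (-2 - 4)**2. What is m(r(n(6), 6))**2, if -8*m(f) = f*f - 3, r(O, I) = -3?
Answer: 9/16 ≈ 0.56250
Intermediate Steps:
n(y) = 36 (n(y) = (-6)**2 = 36)
m(f) = 3/8 - f**2/8 (m(f) = -(f*f - 3)/8 = -(f**2 - 3)/8 = -(-3 + f**2)/8 = 3/8 - f**2/8)
m(r(n(6), 6))**2 = (3/8 - 1/8*(-3)**2)**2 = (3/8 - 1/8*9)**2 = (3/8 - 9/8)**2 = (-3/4)**2 = 9/16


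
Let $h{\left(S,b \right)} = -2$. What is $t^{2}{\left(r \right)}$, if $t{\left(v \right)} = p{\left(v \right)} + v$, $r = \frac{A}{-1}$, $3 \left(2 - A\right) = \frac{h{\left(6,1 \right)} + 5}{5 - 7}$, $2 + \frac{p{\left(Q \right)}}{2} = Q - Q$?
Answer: $\frac{169}{4} \approx 42.25$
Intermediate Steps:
$p{\left(Q \right)} = -4$ ($p{\left(Q \right)} = -4 + 2 \left(Q - Q\right) = -4 + 2 \cdot 0 = -4 + 0 = -4$)
$A = \frac{5}{2}$ ($A = 2 - \frac{\left(-2 + 5\right) \frac{1}{5 - 7}}{3} = 2 - \frac{3 \frac{1}{-2}}{3} = 2 - \frac{3 \left(- \frac{1}{2}\right)}{3} = 2 - - \frac{1}{2} = 2 + \frac{1}{2} = \frac{5}{2} \approx 2.5$)
$r = - \frac{5}{2}$ ($r = \frac{5}{2 \left(-1\right)} = \frac{5}{2} \left(-1\right) = - \frac{5}{2} \approx -2.5$)
$t{\left(v \right)} = -4 + v$
$t^{2}{\left(r \right)} = \left(-4 - \frac{5}{2}\right)^{2} = \left(- \frac{13}{2}\right)^{2} = \frac{169}{4}$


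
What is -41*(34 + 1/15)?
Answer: -20951/15 ≈ -1396.7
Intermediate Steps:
-41*(34 + 1/15) = -41*511/15 = -20951/15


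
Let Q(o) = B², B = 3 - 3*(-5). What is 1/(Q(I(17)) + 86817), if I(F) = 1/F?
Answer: 1/87141 ≈ 1.1476e-5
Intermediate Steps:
B = 18 (B = 3 + 15 = 18)
Q(o) = 324 (Q(o) = 18² = 324)
1/(Q(I(17)) + 86817) = 1/(324 + 86817) = 1/87141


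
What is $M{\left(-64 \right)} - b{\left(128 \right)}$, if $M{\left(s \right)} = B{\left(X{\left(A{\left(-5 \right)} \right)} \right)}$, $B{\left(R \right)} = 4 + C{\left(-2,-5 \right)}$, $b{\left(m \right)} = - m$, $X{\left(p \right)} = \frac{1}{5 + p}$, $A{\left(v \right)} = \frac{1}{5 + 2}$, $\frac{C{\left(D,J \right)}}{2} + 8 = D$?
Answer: $112$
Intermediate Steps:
$C{\left(D,J \right)} = -16 + 2 D$
$A{\left(v \right)} = \frac{1}{7}$
$B{\left(R \right)} = -16$ ($B{\left(R \right)} = 4 + \left(-16 + 2 \left(-2\right)\right) = 4 - 20 = -16$)
$M{\left(s \right)} = -16$
$M{\left(-64 \right)} - b{\left(128 \right)} = -16 - \left(-1\right) 128 = -16 - -128 = -16 + 128 = 112$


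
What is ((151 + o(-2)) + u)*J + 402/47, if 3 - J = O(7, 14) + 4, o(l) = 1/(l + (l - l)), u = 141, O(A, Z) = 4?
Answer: -136201/94 ≈ -1448.9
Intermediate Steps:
o(l) = 1/l (o(l) = 1/(l + 0) = 1/l)
J = -5 (J = 3 - (4 + 4) = 3 - 1*8 = 3 - 8 = -5)
((151 + o(-2)) + u)*J + 402/47 = ((151 + 1/(-2)) + 141)*(-5) + 402/47 = ((151 - ½) + 141)*(-5) + 402*(1/47) = (301/2 + 141)*(-5) + 402/47 = (583/2)*(-5) + 402/47 = -2915/2 + 402/47 = -136201/94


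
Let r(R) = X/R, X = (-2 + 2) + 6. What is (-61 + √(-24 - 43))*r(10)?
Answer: -183/5 + 3*I*√67/5 ≈ -36.6 + 4.9112*I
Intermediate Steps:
X = 6 (X = 0 + 6 = 6)
r(R) = 6/R
(-61 + √(-24 - 43))*r(10) = (-61 + √(-24 - 43))*(6/10) = (-61 + √(-67))*(6*(⅒)) = (-61 + I*√67)*(⅗) = -183/5 + 3*I*√67/5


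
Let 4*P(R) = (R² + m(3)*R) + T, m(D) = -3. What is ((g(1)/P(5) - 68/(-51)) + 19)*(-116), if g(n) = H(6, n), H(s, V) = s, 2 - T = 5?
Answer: -57884/21 ≈ -2756.4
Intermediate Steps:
T = -3 (T = 2 - 1*5 = 2 - 5 = -3)
g(n) = 6
P(R) = -¾ - 3*R/4 + R²/4 (P(R) = ((R² - 3*R) - 3)/4 = (-3 + R² - 3*R)/4 = -¾ - 3*R/4 + R²/4)
((g(1)/P(5) - 68/(-51)) + 19)*(-116) = ((6/(-¾ - ¾*5 + (¼)*5²) - 68/(-51)) + 19)*(-116) = ((6/(-¾ - 15/4 + (¼)*25) - 68*(-1/51)) + 19)*(-116) = ((6/(-¾ - 15/4 + 25/4) + 4/3) + 19)*(-116) = ((6/(7/4) + 4/3) + 19)*(-116) = ((6*(4/7) + 4/3) + 19)*(-116) = ((24/7 + 4/3) + 19)*(-116) = (100/21 + 19)*(-116) = (499/21)*(-116) = -57884/21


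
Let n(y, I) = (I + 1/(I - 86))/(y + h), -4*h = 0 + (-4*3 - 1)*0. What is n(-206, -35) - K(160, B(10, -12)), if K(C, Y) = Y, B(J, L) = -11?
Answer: 139211/12463 ≈ 11.170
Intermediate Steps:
h = 0 (h = -(0 + (-4*3 - 1)*0)/4 = -(0 + (-12 - 1)*0)/4 = -(0 - 13*0)/4 = -(0 + 0)/4 = -¼*0 = 0)
n(y, I) = (I + 1/(-86 + I))/y (n(y, I) = (I + 1/(I - 86))/(y + 0) = (I + 1/(-86 + I))/y)
n(-206, -35) - K(160, B(10, -12)) = (1 + (-35)² - 86*(-35))/((-206)*(-86 - 35)) - 1*(-11) = -1/206*(1 + 1225 + 3010)/(-121) + 11 = -1/206*(-1/121)*4236 + 11 = 2118/12463 + 11 = 139211/12463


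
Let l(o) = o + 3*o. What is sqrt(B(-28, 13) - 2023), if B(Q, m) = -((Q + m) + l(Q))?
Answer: 2*I*sqrt(474) ≈ 43.543*I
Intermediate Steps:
l(o) = 4*o
B(Q, m) = -m - 5*Q (B(Q, m) = -((Q + m) + 4*Q) = -(m + 5*Q) = -m - 5*Q)
sqrt(B(-28, 13) - 2023) = sqrt((-1*13 - 5*(-28)) - 2023) = sqrt((-13 + 140) - 2023) = sqrt(127 - 2023) = sqrt(-1896) = 2*I*sqrt(474)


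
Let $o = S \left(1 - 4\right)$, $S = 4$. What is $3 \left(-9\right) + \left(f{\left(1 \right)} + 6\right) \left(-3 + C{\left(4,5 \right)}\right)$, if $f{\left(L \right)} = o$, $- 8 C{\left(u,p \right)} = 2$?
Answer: $- \frac{15}{2} \approx -7.5$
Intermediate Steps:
$C{\left(u,p \right)} = - \frac{1}{4}$ ($C{\left(u,p \right)} = \left(- \frac{1}{8}\right) 2 = - \frac{1}{4}$)
$o = -12$ ($o = 4 \left(1 - 4\right) = 4 \left(-3\right) = -12$)
$f{\left(L \right)} = -12$
$3 \left(-9\right) + \left(f{\left(1 \right)} + 6\right) \left(-3 + C{\left(4,5 \right)}\right) = 3 \left(-9\right) + \left(-12 + 6\right) \left(-3 - \frac{1}{4}\right) = -27 - - \frac{39}{2} = -27 + \frac{39}{2} = - \frac{15}{2}$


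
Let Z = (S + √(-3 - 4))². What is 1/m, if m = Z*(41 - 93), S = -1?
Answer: -I/(-312*I + 104*√7) ≈ 0.0018029 - 0.00159*I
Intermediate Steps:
Z = (-1 + I*√7)² (Z = (-1 + √(-3 - 4))² = (-1 + √(-7))² = (-1 + I*√7)² ≈ -6.0 - 5.2915*I)
m = -52*(1 - I*√7)² (m = (1 - I*√7)²*(41 - 93) = (1 - I*√7)²*(-52) = -52*(1 - I*√7)² ≈ 312.0 + 275.16*I)
1/m = 1/(312 + 104*I*√7)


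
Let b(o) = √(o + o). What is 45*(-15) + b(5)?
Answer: -675 + √10 ≈ -671.84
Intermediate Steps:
b(o) = √2*√o (b(o) = √(2*o) = √2*√o)
45*(-15) + b(5) = 45*(-15) + √2*√5 = -675 + √10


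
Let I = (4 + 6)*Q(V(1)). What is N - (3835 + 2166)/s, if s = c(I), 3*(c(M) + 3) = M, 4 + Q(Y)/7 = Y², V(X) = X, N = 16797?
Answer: 1232182/73 ≈ 16879.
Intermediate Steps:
Q(Y) = -28 + 7*Y²
I = -210 (I = (4 + 6)*(-28 + 7*1²) = 10*(-28 + 7*1) = 10*(-28 + 7) = 10*(-21) = -210)
c(M) = -3 + M/3
s = -73 (s = -3 + (⅓)*(-210) = -3 - 70 = -73)
N - (3835 + 2166)/s = 16797 - (3835 + 2166)/(-73) = 16797 - 6001*(-1)/73 = 16797 - 1*(-6001/73) = 16797 + 6001/73 = 1232182/73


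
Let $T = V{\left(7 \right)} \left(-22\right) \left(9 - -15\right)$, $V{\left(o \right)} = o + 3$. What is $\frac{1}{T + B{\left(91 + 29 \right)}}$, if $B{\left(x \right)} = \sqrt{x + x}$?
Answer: $- \frac{22}{116159} - \frac{\sqrt{15}}{6969540} \approx -0.00018995$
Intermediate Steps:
$V{\left(o \right)} = 3 + o$
$B{\left(x \right)} = \sqrt{2} \sqrt{x}$ ($B{\left(x \right)} = \sqrt{2 x} = \sqrt{2} \sqrt{x}$)
$T = -5280$ ($T = \left(3 + 7\right) \left(-22\right) \left(9 - -15\right) = 10 \left(-22\right) \left(9 + 15\right) = \left(-220\right) 24 = -5280$)
$\frac{1}{T + B{\left(91 + 29 \right)}} = \frac{1}{-5280 + \sqrt{2} \sqrt{91 + 29}} = \frac{1}{-5280 + \sqrt{2} \sqrt{120}} = \frac{1}{-5280 + \sqrt{2} \cdot 2 \sqrt{30}} = \frac{1}{-5280 + 4 \sqrt{15}}$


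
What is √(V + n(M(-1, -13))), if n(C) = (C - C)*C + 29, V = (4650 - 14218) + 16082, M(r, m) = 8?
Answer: 3*√727 ≈ 80.889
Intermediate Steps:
V = 6514 (V = -9568 + 16082 = 6514)
n(C) = 29 (n(C) = 0*C + 29 = 0 + 29 = 29)
√(V + n(M(-1, -13))) = √(6514 + 29) = √6543 = 3*√727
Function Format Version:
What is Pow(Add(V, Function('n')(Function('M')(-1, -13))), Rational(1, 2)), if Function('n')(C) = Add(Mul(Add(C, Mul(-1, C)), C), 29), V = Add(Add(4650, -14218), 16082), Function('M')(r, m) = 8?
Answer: Mul(3, Pow(727, Rational(1, 2))) ≈ 80.889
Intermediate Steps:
V = 6514 (V = Add(-9568, 16082) = 6514)
Function('n')(C) = 29 (Function('n')(C) = Add(Mul(0, C), 29) = Add(0, 29) = 29)
Pow(Add(V, Function('n')(Function('M')(-1, -13))), Rational(1, 2)) = Pow(Add(6514, 29), Rational(1, 2)) = Pow(6543, Rational(1, 2)) = Mul(3, Pow(727, Rational(1, 2)))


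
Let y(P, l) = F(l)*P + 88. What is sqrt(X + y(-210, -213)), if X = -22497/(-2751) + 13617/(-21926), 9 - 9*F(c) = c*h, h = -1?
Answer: sqrt(1962892527331109542)/20106142 ≈ 69.682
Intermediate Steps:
F(c) = 1 + c/9 (F(c) = 1 - c*(-1)/9 = 1 - (-1)*c/9 = 1 + c/9)
y(P, l) = 88 + P*(1 + l/9) (y(P, l) = (1 + l/9)*P + 88 = P*(1 + l/9) + 88 = 88 + P*(1 + l/9))
X = 151936285/20106142 (X = -22497*(-1/2751) + 13617*(-1/21926) = 7499/917 - 13617/21926 = 151936285/20106142 ≈ 7.5567)
sqrt(X + y(-210, -213)) = sqrt(151936285/20106142 + (88 - 210 + (1/9)*(-210)*(-213))) = sqrt(151936285/20106142 + (88 - 210 + 4970)) = sqrt(151936285/20106142 + 4848) = sqrt(97626512701/20106142) = sqrt(1962892527331109542)/20106142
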